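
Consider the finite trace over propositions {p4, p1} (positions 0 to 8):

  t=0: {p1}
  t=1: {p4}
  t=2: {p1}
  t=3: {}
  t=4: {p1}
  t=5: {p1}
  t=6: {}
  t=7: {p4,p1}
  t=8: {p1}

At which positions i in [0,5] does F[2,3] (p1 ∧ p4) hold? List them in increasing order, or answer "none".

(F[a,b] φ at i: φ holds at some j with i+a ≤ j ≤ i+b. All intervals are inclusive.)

4, 5

Evaluate at each i in [0,5]:
  i=0: ✗ (none in [2,3])
  i=1: ✗ (none in [3,4])
  i=2: ✗ (none in [4,5])
  i=3: ✗ (none in [5,6])
  i=4: ✓ (witness j=7)
  i=5: ✓ (witness j=7)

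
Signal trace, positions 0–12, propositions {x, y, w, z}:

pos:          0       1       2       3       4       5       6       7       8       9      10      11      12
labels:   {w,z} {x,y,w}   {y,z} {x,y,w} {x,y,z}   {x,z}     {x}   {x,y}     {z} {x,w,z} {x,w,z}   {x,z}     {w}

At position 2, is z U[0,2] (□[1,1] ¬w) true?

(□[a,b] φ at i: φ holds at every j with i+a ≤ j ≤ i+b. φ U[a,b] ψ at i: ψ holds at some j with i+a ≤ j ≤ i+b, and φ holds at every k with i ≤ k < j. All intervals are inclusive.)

Yes

Need some j in [2,4] with □[1,1] ¬w, and z at every k in [2,j-1].
  j=2: □[1,1] ¬w — fails at 3.
  j=3: □[1,1] ¬w holds; z holds at every k in [2,2] → satisfied.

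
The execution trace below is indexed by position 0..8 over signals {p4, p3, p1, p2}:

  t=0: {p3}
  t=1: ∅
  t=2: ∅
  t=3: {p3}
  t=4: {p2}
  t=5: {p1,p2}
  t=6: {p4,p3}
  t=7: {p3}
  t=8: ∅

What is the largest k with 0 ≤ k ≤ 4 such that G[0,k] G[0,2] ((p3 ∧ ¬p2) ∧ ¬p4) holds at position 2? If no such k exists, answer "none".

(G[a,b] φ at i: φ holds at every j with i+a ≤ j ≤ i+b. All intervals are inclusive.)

none

G[0,2] ((p3 ∧ ¬p2) ∧ ¬p4) must hold from j=2 onward; find where it first fails.
  j=2: fails → no k works.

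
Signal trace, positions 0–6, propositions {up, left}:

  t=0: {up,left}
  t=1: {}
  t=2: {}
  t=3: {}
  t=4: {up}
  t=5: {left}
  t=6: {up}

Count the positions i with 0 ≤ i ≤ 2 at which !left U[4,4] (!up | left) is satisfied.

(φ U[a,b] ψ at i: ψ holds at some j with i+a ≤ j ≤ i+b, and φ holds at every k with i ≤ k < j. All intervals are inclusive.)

Evaluate at each i in [0,2]:
  i=0: ✗ (no rhs in [4,4])
  i=1: ✓ (rhs at j=5; lhs holds on [1,4])
  i=2: ✗ (no rhs in [6,6])
Positions where it holds: {1} → 1.

1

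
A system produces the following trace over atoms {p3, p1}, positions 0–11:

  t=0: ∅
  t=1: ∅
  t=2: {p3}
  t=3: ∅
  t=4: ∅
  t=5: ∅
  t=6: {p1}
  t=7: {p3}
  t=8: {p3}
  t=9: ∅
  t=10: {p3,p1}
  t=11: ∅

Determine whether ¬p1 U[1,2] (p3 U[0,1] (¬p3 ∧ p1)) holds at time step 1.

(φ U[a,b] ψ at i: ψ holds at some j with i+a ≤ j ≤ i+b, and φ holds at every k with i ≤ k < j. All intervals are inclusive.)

Need some j in [2,3] with (p3 U[0,1] (¬p3 ∧ p1)), and ¬p1 at every k in [1,j-1].
  j=2: (p3 U[0,1] (¬p3 ∧ p1)) — fails.
  j=3: (p3 U[0,1] (¬p3 ∧ p1)) — fails.
No j in the window works → until fails.

No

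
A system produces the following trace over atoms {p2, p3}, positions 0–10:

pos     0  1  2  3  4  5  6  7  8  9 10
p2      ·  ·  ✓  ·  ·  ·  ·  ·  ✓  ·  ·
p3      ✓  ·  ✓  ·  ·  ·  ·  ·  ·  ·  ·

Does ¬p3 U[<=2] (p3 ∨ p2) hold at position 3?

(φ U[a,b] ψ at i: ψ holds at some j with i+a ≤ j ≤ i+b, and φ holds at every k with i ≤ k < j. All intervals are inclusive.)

False

Need some j in [3,5] with (p3 ∨ p2), and ¬p3 at every k in [3,j-1].
  j=3: (p3 ∨ p2) false.
  j=4: (p3 ∨ p2) false.
  j=5: (p3 ∨ p2) false.
No j in the window works → until fails.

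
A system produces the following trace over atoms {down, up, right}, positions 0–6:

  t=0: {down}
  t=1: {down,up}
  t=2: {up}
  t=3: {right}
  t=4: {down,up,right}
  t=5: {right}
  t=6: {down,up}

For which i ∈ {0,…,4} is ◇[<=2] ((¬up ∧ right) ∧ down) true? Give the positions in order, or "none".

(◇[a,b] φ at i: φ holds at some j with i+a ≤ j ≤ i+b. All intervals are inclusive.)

Evaluate at each i in [0,4]:
  i=0: ✗ (none in [0,2])
  i=1: ✗ (none in [1,3])
  i=2: ✗ (none in [2,4])
  i=3: ✗ (none in [3,5])
  i=4: ✗ (none in [4,6])

none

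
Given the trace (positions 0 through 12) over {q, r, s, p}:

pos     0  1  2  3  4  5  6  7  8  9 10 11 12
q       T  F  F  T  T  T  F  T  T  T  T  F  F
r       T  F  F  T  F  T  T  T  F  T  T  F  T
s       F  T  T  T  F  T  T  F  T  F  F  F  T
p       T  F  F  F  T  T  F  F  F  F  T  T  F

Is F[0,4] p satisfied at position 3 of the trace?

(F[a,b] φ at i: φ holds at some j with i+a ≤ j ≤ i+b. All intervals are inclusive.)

Yes

Check p at each j in [3,7]:
  j=3: false
  j=4: true
  j=5: true
  j=6: false
  j=7: false
Found at j=4 → formula holds.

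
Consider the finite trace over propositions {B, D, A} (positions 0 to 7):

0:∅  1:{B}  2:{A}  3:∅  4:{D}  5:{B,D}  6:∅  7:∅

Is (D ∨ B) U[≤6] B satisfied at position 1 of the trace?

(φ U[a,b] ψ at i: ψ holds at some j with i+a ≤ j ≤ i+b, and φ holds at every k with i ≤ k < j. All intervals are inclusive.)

Holds

Need some j in [1,7] with B, and (D ∨ B) at every k in [1,j-1].
  j=1: B holds; no prefix to check → satisfied.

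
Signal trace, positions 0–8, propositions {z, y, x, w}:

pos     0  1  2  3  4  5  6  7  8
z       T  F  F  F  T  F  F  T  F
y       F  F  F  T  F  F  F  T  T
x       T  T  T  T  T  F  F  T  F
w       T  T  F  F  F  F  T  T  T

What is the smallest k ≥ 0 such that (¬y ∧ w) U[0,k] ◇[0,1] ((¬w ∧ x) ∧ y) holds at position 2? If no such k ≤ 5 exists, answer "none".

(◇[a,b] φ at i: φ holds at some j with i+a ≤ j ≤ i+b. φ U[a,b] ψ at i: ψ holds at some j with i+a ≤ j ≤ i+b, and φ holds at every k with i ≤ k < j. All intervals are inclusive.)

0

Need earliest j ≥ 2 with ◇[0,1] ((¬w ∧ x) ∧ y), and (¬y ∧ w) at every k in [2,j-1].
  j=2: rhs holds (empty prefix). k = 0.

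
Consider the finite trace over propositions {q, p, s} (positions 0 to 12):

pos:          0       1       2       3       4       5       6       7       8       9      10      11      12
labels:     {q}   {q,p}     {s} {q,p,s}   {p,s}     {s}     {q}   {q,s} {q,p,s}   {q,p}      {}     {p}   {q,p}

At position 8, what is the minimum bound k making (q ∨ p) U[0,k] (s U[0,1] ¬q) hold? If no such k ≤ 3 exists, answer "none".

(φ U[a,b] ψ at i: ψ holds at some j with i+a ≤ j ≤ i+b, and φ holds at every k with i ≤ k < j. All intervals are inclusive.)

Need earliest j ≥ 8 with (s U[0,1] ¬q), and (q ∨ p) at every k in [8,j-1].
  j=8: rhs fails.
  j=9: rhs fails.
  j=10: rhs holds; lhs holds on [8,9]. k = 2.

2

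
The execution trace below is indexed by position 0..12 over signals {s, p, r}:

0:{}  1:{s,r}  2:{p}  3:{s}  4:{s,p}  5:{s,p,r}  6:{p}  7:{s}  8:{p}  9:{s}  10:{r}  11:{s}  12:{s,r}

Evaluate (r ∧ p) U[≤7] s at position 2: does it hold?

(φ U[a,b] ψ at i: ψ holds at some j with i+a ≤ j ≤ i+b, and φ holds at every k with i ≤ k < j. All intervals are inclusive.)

Need some j in [2,9] with s, and (r ∧ p) at every k in [2,j-1].
  j=2: s false.
  j=3: s holds, but (r ∧ p) fails at k=2 → not this j.
  j=4: s holds, but (r ∧ p) fails at k=2 → not this j.
  j=5: s holds, but (r ∧ p) fails at k=2 → not this j.
  j=6: s false.
  j=7: s holds, but (r ∧ p) fails at k=2 → not this j.
  j=8: s false.
  j=9: s holds, but (r ∧ p) fails at k=2 → not this j.
No j in the window works → until fails.

Does not hold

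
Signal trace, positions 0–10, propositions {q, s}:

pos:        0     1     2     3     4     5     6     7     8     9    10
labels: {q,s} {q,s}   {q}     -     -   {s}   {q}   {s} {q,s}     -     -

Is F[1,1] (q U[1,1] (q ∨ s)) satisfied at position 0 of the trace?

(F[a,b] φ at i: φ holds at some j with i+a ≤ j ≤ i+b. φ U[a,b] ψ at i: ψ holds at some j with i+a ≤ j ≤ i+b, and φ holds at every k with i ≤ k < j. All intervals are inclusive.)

Check (q U[1,1] (q ∨ s)) at each j in [1,1]:
  j=1: holds
Found at j=1 → formula holds.

True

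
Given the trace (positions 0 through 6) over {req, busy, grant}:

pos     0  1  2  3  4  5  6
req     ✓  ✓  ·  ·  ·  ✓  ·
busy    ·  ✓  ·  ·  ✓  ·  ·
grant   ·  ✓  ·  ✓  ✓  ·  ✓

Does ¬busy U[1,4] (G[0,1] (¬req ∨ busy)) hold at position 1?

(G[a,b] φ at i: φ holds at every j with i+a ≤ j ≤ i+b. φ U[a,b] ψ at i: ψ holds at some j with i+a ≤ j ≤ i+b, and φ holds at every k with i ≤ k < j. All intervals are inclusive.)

Need some j in [2,5] with G[0,1] (¬req ∨ busy), and ¬busy at every k in [1,j-1].
  j=2: G[0,1] (¬req ∨ busy) holds, but ¬busy fails at k=1 → not this j.
  j=3: G[0,1] (¬req ∨ busy) holds, but ¬busy fails at k=1 → not this j.
  j=4: G[0,1] (¬req ∨ busy) — fails at 5.
  j=5: G[0,1] (¬req ∨ busy) — fails at 5.
No j in the window works → until fails.

No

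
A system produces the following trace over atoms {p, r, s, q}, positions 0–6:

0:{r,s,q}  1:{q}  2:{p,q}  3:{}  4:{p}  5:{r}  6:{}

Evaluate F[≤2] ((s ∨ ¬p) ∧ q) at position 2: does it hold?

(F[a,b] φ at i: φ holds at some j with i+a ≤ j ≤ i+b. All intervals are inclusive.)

False

Check ((s ∨ ¬p) ∧ q) at each j in [2,4]:
  j=2: false
  j=3: false
  j=4: false
No position in the window satisfies it → formula fails.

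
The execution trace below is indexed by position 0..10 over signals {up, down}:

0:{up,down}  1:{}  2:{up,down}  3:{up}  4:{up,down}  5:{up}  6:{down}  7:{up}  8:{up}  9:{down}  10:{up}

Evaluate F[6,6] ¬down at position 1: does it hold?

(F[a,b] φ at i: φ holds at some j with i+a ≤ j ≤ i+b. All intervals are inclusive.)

Holds

Check ¬down at each j in [7,7]:
  j=7: true
Found at j=7 → formula holds.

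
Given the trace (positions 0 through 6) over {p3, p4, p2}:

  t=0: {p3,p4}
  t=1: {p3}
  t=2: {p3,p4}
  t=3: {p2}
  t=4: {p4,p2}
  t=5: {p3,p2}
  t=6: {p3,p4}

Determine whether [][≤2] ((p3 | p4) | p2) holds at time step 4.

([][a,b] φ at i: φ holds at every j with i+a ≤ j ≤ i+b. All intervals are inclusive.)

Check ((p3 | p4) | p2) at every j in [4,6]:
  j=4: true
  j=5: true
  j=6: true
All positions satisfy it → formula holds.

Yes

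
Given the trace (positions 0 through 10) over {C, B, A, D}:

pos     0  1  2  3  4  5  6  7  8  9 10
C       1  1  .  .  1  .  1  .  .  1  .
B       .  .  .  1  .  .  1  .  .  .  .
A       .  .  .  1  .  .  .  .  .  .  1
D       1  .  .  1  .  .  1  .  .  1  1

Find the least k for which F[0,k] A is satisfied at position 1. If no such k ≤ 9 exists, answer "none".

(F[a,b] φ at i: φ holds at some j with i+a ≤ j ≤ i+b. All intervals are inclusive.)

2

Scan j = 1,2,… for A:
  j=1: fails
  j=2: fails
  j=3: holds
First hit at j=3, so smallest k = 3-1 = 2.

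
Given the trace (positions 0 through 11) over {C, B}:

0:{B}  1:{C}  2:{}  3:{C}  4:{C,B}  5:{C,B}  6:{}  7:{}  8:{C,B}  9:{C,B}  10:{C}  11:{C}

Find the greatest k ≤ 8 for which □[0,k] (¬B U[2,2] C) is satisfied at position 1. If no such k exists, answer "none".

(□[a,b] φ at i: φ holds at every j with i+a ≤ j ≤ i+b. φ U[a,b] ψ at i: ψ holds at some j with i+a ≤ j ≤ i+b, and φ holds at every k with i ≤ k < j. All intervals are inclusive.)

(¬B U[2,2] C) must hold from j=1 onward; find where it first fails.
  j=1: holds
  j=2: holds
  j=3: fails
Holds on [1,2], so largest k = 1.

1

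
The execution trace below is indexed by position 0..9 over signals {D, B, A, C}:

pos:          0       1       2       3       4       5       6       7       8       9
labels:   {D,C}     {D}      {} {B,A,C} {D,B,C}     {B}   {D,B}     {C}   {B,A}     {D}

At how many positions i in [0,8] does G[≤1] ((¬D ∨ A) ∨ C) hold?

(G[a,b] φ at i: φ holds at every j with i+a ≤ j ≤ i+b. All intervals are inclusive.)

Evaluate at each i in [0,8]:
  i=0: ✗ (fails at j=1)
  i=1: ✗ (fails at j=1)
  i=2: ✓ (all of [2,3])
  i=3: ✓ (all of [3,4])
  i=4: ✓ (all of [4,5])
  i=5: ✗ (fails at j=6)
  i=6: ✗ (fails at j=6)
  i=7: ✓ (all of [7,8])
  i=8: ✗ (fails at j=9)
Positions where it holds: {2, 3, 4, 7} → 4.

4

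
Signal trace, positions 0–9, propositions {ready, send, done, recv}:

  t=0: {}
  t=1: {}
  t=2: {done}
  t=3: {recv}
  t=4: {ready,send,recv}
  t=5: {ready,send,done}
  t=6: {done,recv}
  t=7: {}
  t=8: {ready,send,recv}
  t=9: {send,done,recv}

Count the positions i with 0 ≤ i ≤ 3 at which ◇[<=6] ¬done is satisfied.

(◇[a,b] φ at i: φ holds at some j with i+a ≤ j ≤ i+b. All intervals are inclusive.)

4

Evaluate at each i in [0,3]:
  i=0: ✓ (witness j=0)
  i=1: ✓ (witness j=1)
  i=2: ✓ (witness j=3)
  i=3: ✓ (witness j=3)
Positions where it holds: {0, 1, 2, 3} → 4.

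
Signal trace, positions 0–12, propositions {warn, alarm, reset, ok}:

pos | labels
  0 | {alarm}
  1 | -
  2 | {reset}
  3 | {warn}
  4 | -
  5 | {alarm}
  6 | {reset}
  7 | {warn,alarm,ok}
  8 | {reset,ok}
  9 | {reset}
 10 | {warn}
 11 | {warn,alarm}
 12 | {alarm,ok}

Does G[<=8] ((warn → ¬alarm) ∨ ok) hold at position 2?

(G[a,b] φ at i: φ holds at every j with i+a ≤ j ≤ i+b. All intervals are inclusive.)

Check ((warn → ¬alarm) ∨ ok) at every j in [2,10]:
  j=2: true
  j=3: true
  j=4: true
  j=5: true
  j=6: true
  j=7: true
  j=8: true
  j=9: true
  j=10: true
All positions satisfy it → formula holds.

True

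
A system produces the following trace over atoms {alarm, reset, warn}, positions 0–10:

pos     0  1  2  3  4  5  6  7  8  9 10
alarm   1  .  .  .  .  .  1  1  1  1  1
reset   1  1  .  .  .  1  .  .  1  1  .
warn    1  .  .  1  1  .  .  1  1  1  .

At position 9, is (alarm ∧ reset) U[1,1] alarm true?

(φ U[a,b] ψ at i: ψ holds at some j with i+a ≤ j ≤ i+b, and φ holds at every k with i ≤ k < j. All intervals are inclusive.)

True

Need some j in [10,10] with alarm, and (alarm ∧ reset) at every k in [9,j-1].
  j=10: alarm holds; (alarm ∧ reset) holds at every k in [9,9] → satisfied.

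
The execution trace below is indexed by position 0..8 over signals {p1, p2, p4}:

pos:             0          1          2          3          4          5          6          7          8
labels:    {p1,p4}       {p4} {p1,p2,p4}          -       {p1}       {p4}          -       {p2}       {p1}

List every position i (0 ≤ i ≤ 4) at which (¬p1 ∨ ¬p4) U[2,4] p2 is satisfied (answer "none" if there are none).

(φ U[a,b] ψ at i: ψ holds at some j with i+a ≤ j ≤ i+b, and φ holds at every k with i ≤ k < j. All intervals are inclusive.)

Evaluate at each i in [0,4]:
  i=0: ✗ (lhs fails at k=0 before rhs at j=2)
  i=1: ✗ (no rhs in [3,5])
  i=2: ✗ (no rhs in [4,6])
  i=3: ✓ (rhs at j=7; lhs holds on [3,6])
  i=4: ✓ (rhs at j=7; lhs holds on [4,6])

3, 4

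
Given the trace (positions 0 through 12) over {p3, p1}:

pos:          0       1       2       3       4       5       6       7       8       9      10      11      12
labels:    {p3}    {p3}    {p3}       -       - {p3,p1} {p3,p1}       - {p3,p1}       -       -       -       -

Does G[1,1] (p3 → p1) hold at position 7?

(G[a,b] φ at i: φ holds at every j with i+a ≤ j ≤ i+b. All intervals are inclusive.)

Check (p3 → p1) at every j in [8,8]:
  j=8: antecedent true; consequent true → ✓
All positions satisfy it → formula holds.

Yes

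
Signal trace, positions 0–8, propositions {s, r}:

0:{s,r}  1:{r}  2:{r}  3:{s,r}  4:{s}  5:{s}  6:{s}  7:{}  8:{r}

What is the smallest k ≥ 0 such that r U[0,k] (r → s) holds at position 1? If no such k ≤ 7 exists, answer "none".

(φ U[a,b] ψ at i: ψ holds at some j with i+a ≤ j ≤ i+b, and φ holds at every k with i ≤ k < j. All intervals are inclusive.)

2

Need earliest j ≥ 1 with (r → s), and r at every k in [1,j-1].
  j=1: rhs fails.
  j=2: rhs fails.
  j=3: rhs holds; lhs holds on [1,2]. k = 2.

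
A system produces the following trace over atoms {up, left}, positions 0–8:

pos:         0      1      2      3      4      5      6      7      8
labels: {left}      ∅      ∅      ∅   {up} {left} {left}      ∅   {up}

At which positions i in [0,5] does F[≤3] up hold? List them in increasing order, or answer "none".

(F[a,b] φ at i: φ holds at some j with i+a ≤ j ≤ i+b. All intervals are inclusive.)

1, 2, 3, 4, 5

Evaluate at each i in [0,5]:
  i=0: ✗ (none in [0,3])
  i=1: ✓ (witness j=4)
  i=2: ✓ (witness j=4)
  i=3: ✓ (witness j=4)
  i=4: ✓ (witness j=4)
  i=5: ✓ (witness j=8)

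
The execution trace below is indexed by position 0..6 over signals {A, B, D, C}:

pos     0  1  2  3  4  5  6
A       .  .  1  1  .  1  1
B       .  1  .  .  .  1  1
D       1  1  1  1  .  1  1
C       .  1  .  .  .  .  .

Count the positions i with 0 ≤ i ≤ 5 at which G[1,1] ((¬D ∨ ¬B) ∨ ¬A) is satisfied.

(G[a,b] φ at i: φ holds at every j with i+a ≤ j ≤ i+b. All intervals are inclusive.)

Evaluate at each i in [0,5]:
  i=0: ✓ (all of [1,1])
  i=1: ✓ (all of [2,2])
  i=2: ✓ (all of [3,3])
  i=3: ✓ (all of [4,4])
  i=4: ✗ (fails at j=5)
  i=5: ✗ (fails at j=6)
Positions where it holds: {0, 1, 2, 3} → 4.

4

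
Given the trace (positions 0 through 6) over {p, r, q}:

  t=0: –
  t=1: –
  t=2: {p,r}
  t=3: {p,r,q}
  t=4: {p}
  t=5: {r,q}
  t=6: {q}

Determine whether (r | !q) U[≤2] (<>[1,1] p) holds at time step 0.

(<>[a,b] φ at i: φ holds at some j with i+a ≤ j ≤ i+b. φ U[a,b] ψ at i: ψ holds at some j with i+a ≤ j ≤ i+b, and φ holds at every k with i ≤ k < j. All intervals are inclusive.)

Need some j in [0,2] with <>[1,1] p, and (r | !q) at every k in [0,j-1].
  j=0: <>[1,1] p — fails (none in [1,1]).
  j=1: <>[1,1] p holds; (r | !q) holds at every k in [0,0] → satisfied.

Holds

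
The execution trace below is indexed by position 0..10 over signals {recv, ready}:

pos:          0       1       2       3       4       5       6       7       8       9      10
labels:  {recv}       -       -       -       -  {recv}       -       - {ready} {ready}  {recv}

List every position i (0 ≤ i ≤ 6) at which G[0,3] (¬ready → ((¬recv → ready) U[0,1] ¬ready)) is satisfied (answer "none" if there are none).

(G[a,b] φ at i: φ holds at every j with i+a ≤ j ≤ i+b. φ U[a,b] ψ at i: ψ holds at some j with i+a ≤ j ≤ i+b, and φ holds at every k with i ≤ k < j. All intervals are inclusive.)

Evaluate at each i in [0,6]:
  i=0: ✓ (all of [0,3])
  i=1: ✓ (all of [1,4])
  i=2: ✓ (all of [2,5])
  i=3: ✓ (all of [3,6])
  i=4: ✓ (all of [4,7])
  i=5: ✓ (all of [5,8])
  i=6: ✓ (all of [6,9])

0, 1, 2, 3, 4, 5, 6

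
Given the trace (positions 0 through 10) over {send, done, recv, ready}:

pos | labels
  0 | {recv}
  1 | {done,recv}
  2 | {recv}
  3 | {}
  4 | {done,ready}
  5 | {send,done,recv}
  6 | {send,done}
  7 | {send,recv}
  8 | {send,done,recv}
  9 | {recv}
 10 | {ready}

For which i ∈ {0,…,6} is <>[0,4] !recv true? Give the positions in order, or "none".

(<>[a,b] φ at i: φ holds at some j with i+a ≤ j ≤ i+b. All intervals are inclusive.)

Evaluate at each i in [0,6]:
  i=0: ✓ (witness j=3)
  i=1: ✓ (witness j=3)
  i=2: ✓ (witness j=3)
  i=3: ✓ (witness j=3)
  i=4: ✓ (witness j=4)
  i=5: ✓ (witness j=6)
  i=6: ✓ (witness j=6)

0, 1, 2, 3, 4, 5, 6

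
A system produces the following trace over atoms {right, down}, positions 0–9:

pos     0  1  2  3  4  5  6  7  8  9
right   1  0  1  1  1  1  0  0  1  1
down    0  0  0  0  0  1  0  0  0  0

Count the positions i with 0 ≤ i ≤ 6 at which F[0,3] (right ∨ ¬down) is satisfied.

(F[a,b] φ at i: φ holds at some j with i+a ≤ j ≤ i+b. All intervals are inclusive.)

Evaluate at each i in [0,6]:
  i=0: ✓ (witness j=0)
  i=1: ✓ (witness j=1)
  i=2: ✓ (witness j=2)
  i=3: ✓ (witness j=3)
  i=4: ✓ (witness j=4)
  i=5: ✓ (witness j=5)
  i=6: ✓ (witness j=6)
Positions where it holds: {0, 1, 2, 3, 4, 5, 6} → 7.

7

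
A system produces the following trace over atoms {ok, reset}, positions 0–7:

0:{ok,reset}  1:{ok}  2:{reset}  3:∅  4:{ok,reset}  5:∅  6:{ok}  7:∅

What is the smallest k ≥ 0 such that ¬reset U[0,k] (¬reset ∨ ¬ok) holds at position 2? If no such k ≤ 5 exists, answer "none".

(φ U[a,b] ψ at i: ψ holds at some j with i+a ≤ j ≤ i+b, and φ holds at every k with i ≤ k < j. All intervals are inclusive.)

Need earliest j ≥ 2 with (¬reset ∨ ¬ok), and ¬reset at every k in [2,j-1].
  j=2: rhs holds (empty prefix). k = 0.

0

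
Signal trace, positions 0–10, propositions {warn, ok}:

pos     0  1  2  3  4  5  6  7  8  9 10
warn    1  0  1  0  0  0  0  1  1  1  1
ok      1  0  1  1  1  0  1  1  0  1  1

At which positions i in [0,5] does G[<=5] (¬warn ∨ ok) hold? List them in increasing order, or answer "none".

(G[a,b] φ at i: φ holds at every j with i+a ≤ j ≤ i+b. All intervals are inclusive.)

0, 1, 2

Evaluate at each i in [0,5]:
  i=0: ✓ (all of [0,5])
  i=1: ✓ (all of [1,6])
  i=2: ✓ (all of [2,7])
  i=3: ✗ (fails at j=8)
  i=4: ✗ (fails at j=8)
  i=5: ✗ (fails at j=8)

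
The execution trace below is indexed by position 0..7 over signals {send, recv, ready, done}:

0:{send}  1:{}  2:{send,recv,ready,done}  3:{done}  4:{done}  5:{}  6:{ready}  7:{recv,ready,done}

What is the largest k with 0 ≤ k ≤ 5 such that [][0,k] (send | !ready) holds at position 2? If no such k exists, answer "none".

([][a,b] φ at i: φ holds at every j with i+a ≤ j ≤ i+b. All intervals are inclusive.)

(send | !ready) must hold from j=2 onward; find where it first fails.
  j=2: holds
  j=3: holds
  j=4: holds
  j=5: holds
  j=6: fails
Holds on [2,5], so largest k = 3.

3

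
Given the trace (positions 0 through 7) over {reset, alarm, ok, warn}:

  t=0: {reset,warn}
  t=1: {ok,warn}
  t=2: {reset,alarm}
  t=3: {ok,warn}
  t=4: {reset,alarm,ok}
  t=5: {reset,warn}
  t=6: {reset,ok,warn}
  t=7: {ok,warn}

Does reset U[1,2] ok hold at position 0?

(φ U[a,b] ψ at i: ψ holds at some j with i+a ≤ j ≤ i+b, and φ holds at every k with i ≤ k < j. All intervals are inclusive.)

Need some j in [1,2] with ok, and reset at every k in [0,j-1].
  j=1: ok holds; reset holds at every k in [0,0] → satisfied.

Yes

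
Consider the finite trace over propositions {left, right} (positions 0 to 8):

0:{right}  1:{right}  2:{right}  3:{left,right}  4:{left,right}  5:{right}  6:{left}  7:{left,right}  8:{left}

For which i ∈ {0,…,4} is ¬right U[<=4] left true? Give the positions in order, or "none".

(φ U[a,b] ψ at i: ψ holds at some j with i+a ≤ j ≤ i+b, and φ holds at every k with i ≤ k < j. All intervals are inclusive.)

3, 4

Evaluate at each i in [0,4]:
  i=0: ✗ (lhs fails at k=0 before rhs at j=3)
  i=1: ✗ (lhs fails at k=1 before rhs at j=3)
  i=2: ✗ (lhs fails at k=2 before rhs at j=3)
  i=3: ✓ (rhs at j=3)
  i=4: ✓ (rhs at j=4)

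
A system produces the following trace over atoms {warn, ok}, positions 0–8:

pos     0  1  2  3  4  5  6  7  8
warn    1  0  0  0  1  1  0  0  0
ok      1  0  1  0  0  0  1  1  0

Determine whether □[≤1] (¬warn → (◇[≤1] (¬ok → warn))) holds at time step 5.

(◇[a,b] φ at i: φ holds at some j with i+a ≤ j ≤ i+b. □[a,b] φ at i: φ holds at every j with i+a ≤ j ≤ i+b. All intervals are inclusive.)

Check (¬warn → (◇[≤1] (¬ok → warn))) at every j in [5,6]:
  j=5: antecedent false → ✓
  j=6: antecedent true; consequent holds (witness at 6) → ✓
All positions satisfy it → formula holds.

Holds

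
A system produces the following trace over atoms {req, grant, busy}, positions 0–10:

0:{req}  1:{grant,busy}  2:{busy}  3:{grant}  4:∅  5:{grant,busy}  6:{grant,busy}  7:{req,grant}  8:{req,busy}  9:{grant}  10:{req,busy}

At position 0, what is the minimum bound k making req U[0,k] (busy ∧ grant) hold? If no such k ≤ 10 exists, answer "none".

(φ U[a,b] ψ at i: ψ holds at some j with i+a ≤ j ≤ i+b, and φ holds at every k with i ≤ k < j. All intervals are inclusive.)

Need earliest j ≥ 0 with (busy ∧ grant), and req at every k in [0,j-1].
  j=0: rhs fails.
  j=1: rhs holds; lhs holds on [0,0]. k = 1.

1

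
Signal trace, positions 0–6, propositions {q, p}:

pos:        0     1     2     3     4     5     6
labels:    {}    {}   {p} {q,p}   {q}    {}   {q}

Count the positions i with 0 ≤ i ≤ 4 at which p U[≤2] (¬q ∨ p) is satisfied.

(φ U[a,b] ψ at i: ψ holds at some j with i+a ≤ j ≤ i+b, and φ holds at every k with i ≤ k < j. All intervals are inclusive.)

4

Evaluate at each i in [0,4]:
  i=0: ✓ (rhs at j=0)
  i=1: ✓ (rhs at j=1)
  i=2: ✓ (rhs at j=2)
  i=3: ✓ (rhs at j=3)
  i=4: ✗ (lhs fails at k=4 before rhs at j=5)
Positions where it holds: {0, 1, 2, 3} → 4.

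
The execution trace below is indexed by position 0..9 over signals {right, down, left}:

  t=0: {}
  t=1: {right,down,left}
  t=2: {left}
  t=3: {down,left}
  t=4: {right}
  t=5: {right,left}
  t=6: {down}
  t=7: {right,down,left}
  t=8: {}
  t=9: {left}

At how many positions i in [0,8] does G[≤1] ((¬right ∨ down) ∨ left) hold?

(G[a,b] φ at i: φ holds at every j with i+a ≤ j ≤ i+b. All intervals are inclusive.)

7

Evaluate at each i in [0,8]:
  i=0: ✓ (all of [0,1])
  i=1: ✓ (all of [1,2])
  i=2: ✓ (all of [2,3])
  i=3: ✗ (fails at j=4)
  i=4: ✗ (fails at j=4)
  i=5: ✓ (all of [5,6])
  i=6: ✓ (all of [6,7])
  i=7: ✓ (all of [7,8])
  i=8: ✓ (all of [8,9])
Positions where it holds: {0, 1, 2, 5, 6, 7, 8} → 7.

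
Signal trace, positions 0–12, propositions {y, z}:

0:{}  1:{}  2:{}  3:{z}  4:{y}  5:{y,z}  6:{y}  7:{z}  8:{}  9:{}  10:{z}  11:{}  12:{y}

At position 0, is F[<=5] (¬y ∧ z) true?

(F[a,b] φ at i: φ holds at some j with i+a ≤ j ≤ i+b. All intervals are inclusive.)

True

Check (¬y ∧ z) at each j in [0,5]:
  j=0: false
  j=1: false
  j=2: false
  j=3: true
  j=4: false
  j=5: false
Found at j=3 → formula holds.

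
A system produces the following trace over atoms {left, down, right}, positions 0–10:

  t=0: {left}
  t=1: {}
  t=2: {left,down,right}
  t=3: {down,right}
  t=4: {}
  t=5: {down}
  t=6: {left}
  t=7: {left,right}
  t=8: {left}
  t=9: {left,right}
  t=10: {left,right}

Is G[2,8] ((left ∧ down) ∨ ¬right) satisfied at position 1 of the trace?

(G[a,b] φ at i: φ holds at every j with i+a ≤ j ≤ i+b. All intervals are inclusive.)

Check ((left ∧ down) ∨ ¬right) at every j in [3,9]:
  j=3: false
  j=4: true
  j=5: true
  j=6: true
  j=7: false
  j=8: true
  j=9: false
Fails at j=3 → formula fails.

No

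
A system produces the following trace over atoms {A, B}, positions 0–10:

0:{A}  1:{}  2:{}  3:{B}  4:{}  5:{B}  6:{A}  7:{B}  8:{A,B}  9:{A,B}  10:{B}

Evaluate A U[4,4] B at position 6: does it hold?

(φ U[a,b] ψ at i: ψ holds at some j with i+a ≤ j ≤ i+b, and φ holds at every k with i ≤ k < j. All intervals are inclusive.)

Need some j in [10,10] with B, and A at every k in [6,j-1].
  j=10: B holds, but A fails at k=7 → not this j.
No j in the window works → until fails.

No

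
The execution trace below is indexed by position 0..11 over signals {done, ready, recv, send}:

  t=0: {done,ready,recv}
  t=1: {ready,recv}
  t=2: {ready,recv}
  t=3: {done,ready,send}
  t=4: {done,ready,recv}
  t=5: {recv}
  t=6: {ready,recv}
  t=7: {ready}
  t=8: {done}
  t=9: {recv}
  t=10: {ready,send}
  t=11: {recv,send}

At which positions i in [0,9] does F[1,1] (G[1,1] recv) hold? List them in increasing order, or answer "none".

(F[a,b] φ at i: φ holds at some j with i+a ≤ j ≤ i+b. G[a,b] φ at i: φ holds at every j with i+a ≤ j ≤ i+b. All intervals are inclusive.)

0, 2, 3, 4, 7, 9

Evaluate at each i in [0,9]:
  i=0: ✓ (witness j=1)
  i=1: ✗ (none in [2,2])
  i=2: ✓ (witness j=3)
  i=3: ✓ (witness j=4)
  i=4: ✓ (witness j=5)
  i=5: ✗ (none in [6,6])
  i=6: ✗ (none in [7,7])
  i=7: ✓ (witness j=8)
  i=8: ✗ (none in [9,9])
  i=9: ✓ (witness j=10)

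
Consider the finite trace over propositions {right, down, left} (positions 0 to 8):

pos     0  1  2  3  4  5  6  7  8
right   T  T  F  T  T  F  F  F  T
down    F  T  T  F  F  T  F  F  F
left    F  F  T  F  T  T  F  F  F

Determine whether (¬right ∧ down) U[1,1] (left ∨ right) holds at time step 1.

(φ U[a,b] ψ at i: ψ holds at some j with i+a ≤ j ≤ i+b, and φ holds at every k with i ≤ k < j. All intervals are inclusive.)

Need some j in [2,2] with (left ∨ right), and (¬right ∧ down) at every k in [1,j-1].
  j=2: (left ∨ right) holds, but (¬right ∧ down) fails at k=1 → not this j.
No j in the window works → until fails.

False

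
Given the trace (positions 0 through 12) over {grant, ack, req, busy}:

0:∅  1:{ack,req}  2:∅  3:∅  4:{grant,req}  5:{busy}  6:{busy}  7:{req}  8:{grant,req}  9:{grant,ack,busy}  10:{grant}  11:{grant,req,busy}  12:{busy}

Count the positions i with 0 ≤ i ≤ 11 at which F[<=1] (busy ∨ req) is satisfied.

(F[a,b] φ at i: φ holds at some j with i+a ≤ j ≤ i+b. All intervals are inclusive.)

11

Evaluate at each i in [0,11]:
  i=0: ✓ (witness j=1)
  i=1: ✓ (witness j=1)
  i=2: ✗ (none in [2,3])
  i=3: ✓ (witness j=4)
  i=4: ✓ (witness j=4)
  i=5: ✓ (witness j=5)
  i=6: ✓ (witness j=6)
  i=7: ✓ (witness j=7)
  i=8: ✓ (witness j=8)
  i=9: ✓ (witness j=9)
  i=10: ✓ (witness j=11)
  i=11: ✓ (witness j=11)
Positions where it holds: {0, 1, 3, 4, 5, 6, 7, 8, 9, 10, 11} → 11.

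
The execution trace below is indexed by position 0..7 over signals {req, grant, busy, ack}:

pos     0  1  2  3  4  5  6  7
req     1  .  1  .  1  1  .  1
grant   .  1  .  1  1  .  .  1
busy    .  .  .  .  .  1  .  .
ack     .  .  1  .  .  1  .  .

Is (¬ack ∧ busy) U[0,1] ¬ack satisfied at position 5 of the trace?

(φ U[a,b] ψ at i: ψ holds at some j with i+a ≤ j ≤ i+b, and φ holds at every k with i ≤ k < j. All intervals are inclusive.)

No

Need some j in [5,6] with ¬ack, and (¬ack ∧ busy) at every k in [5,j-1].
  j=5: ¬ack false.
  j=6: ¬ack holds, but (¬ack ∧ busy) fails at k=5 → not this j.
No j in the window works → until fails.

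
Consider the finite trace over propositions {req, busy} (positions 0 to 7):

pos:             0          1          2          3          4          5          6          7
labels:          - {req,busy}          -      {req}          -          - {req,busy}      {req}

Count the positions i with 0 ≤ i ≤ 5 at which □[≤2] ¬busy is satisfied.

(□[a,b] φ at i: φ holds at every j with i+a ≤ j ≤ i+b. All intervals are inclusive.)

2

Evaluate at each i in [0,5]:
  i=0: ✗ (fails at j=1)
  i=1: ✗ (fails at j=1)
  i=2: ✓ (all of [2,4])
  i=3: ✓ (all of [3,5])
  i=4: ✗ (fails at j=6)
  i=5: ✗ (fails at j=6)
Positions where it holds: {2, 3} → 2.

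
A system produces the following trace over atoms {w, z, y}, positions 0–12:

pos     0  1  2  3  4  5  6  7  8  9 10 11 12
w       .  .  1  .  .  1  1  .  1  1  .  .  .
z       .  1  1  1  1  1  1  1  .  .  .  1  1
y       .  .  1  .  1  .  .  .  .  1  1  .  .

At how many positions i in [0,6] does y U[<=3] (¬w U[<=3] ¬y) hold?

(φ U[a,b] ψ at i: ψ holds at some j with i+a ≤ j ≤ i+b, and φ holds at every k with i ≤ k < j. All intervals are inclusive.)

7

Evaluate at each i in [0,6]:
  i=0: ✓ (rhs at j=0)
  i=1: ✓ (rhs at j=1)
  i=2: ✓ (rhs at j=3; lhs holds on [2,2])
  i=3: ✓ (rhs at j=3)
  i=4: ✓ (rhs at j=4)
  i=5: ✓ (rhs at j=5)
  i=6: ✓ (rhs at j=6)
Positions where it holds: {0, 1, 2, 3, 4, 5, 6} → 7.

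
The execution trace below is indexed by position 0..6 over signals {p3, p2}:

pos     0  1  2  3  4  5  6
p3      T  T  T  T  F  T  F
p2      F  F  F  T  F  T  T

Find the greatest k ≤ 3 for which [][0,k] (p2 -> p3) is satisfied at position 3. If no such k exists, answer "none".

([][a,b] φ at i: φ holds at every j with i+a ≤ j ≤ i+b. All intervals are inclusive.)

(p2 -> p3) must hold from j=3 onward; find where it first fails.
  j=3: holds
  j=4: holds
  j=5: holds
  j=6: fails
Holds on [3,5], so largest k = 2.

2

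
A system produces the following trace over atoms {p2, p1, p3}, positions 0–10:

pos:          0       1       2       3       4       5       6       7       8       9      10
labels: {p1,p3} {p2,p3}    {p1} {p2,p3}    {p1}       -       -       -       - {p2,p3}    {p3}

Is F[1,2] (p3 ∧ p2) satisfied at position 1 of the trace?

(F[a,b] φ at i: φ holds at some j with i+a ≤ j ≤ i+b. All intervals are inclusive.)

Holds

Check (p3 ∧ p2) at each j in [2,3]:
  j=2: false
  j=3: true
Found at j=3 → formula holds.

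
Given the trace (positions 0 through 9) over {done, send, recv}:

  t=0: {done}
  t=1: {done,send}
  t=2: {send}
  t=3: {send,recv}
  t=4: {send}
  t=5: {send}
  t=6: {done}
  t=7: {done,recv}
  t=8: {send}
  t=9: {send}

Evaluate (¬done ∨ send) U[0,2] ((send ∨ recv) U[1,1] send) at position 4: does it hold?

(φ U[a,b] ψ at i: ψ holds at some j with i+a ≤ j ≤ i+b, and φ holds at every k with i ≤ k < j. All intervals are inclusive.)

Need some j in [4,6] with ((send ∨ recv) U[1,1] send), and (¬done ∨ send) at every k in [4,j-1].
  j=4: ((send ∨ recv) U[1,1] send) holds; no prefix to check → satisfied.

Yes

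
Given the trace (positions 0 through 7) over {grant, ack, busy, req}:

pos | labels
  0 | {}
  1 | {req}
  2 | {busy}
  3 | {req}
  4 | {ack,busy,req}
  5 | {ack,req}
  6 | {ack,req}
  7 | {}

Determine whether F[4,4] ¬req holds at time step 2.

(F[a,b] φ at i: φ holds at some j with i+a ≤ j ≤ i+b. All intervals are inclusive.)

Does not hold

Check ¬req at each j in [6,6]:
  j=6: false
No position in the window satisfies it → formula fails.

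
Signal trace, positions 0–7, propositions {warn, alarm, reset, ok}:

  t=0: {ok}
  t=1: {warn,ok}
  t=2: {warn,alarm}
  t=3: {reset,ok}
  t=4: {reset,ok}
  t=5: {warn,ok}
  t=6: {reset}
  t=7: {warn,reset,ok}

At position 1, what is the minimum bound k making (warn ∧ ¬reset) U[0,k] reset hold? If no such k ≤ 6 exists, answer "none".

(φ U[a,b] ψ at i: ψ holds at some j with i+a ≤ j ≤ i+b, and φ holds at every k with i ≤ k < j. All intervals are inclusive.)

2

Need earliest j ≥ 1 with reset, and (warn ∧ ¬reset) at every k in [1,j-1].
  j=1: rhs fails.
  j=2: rhs fails.
  j=3: rhs holds; lhs holds on [1,2]. k = 2.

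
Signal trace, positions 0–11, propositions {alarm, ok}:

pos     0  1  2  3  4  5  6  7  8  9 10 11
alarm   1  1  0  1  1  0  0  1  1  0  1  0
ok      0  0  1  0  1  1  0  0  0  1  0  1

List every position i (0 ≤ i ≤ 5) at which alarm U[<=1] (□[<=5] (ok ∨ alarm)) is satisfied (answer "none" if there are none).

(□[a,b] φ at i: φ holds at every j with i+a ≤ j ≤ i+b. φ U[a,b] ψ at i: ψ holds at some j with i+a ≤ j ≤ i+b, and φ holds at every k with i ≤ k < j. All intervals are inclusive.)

Evaluate at each i in [0,5]:
  i=0: ✓ (rhs at j=0)
  i=1: ✗ (no rhs in [1,2])
  i=2: ✗ (no rhs in [2,3])
  i=3: ✗ (no rhs in [3,4])
  i=4: ✗ (no rhs in [4,5])
  i=5: ✗ (no rhs in [5,6])

0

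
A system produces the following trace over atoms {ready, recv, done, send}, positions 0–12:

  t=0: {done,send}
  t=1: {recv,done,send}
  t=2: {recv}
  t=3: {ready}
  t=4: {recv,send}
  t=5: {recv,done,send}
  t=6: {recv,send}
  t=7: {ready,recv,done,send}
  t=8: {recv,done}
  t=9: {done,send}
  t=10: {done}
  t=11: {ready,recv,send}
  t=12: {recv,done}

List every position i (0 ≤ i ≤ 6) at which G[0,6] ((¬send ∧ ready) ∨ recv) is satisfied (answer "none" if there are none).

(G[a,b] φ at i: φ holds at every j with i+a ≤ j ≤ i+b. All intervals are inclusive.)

1, 2

Evaluate at each i in [0,6]:
  i=0: ✗ (fails at j=0)
  i=1: ✓ (all of [1,7])
  i=2: ✓ (all of [2,8])
  i=3: ✗ (fails at j=9)
  i=4: ✗ (fails at j=9)
  i=5: ✗ (fails at j=9)
  i=6: ✗ (fails at j=9)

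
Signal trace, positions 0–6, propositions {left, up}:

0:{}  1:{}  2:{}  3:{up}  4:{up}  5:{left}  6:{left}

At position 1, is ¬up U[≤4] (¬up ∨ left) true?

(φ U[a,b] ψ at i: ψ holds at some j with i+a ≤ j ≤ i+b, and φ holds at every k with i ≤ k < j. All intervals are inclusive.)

Need some j in [1,5] with (¬up ∨ left), and ¬up at every k in [1,j-1].
  j=1: (¬up ∨ left) holds; no prefix to check → satisfied.

Yes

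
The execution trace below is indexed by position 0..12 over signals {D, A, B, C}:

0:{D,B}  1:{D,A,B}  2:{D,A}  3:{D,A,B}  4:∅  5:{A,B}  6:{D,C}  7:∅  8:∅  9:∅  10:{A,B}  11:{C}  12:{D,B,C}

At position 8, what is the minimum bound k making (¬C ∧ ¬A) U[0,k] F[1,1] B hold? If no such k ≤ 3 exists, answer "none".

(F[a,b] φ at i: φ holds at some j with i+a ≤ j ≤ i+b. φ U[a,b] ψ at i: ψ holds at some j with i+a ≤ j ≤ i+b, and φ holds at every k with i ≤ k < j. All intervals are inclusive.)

1

Need earliest j ≥ 8 with F[1,1] B, and (¬C ∧ ¬A) at every k in [8,j-1].
  j=8: rhs fails.
  j=9: rhs holds; lhs holds on [8,8]. k = 1.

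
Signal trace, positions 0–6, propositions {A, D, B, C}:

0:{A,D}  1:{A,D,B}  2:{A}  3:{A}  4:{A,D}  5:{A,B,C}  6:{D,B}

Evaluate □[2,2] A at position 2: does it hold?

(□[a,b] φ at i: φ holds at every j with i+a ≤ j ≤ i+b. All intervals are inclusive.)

Check A at every j in [4,4]:
  j=4: true
All positions satisfy it → formula holds.

Yes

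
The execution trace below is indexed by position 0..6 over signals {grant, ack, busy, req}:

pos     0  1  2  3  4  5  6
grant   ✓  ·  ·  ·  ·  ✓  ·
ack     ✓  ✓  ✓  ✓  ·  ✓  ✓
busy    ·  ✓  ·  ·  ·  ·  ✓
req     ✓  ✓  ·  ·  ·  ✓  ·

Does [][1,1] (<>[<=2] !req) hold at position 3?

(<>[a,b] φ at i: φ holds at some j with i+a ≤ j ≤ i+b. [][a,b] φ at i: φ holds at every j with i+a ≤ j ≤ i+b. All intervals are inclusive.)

Yes

Check <>[<=2] !req at every j in [4,4]:
  j=4: holds (witness at 4)
All positions satisfy it → formula holds.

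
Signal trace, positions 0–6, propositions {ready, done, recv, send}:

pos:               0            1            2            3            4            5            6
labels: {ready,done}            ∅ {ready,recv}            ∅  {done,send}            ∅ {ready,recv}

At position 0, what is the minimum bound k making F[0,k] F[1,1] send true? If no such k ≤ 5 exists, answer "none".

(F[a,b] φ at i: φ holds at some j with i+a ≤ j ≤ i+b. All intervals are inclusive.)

Scan j = 0,1,… for F[1,1] send:
  j=0: fails
  j=1: fails
  j=2: fails
  j=3: holds
First hit at j=3, so smallest k = 3-0 = 3.

3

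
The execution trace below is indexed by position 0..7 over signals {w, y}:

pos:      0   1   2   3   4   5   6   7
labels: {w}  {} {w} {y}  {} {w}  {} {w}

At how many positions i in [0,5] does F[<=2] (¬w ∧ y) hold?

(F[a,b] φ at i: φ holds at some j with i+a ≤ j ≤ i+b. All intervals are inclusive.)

3

Evaluate at each i in [0,5]:
  i=0: ✗ (none in [0,2])
  i=1: ✓ (witness j=3)
  i=2: ✓ (witness j=3)
  i=3: ✓ (witness j=3)
  i=4: ✗ (none in [4,6])
  i=5: ✗ (none in [5,7])
Positions where it holds: {1, 2, 3} → 3.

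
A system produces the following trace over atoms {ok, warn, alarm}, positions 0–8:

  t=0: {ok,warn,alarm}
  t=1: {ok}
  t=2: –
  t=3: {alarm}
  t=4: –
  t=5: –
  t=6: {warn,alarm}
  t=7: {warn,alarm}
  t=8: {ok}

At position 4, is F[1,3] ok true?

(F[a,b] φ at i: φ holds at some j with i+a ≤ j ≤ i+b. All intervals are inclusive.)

Check ok at each j in [5,7]:
  j=5: false
  j=6: false
  j=7: false
No position in the window satisfies it → formula fails.

No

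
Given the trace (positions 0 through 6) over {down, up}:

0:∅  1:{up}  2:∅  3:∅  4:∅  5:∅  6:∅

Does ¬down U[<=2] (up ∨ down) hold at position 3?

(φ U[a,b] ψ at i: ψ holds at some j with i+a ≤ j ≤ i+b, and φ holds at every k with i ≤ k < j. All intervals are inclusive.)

Does not hold

Need some j in [3,5] with (up ∨ down), and ¬down at every k in [3,j-1].
  j=3: (up ∨ down) false.
  j=4: (up ∨ down) false.
  j=5: (up ∨ down) false.
No j in the window works → until fails.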